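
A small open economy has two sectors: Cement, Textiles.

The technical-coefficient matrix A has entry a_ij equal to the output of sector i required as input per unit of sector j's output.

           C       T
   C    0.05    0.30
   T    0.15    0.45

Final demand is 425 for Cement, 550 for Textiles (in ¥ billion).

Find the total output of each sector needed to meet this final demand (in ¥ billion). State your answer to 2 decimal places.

I − A =
  [   0.95    -0.30]
  [  -0.15     0.55]
det(I−A) = (0.95)(0.55) − (-0.30)(-0.15) = 0.4775
adj(I−A) = [[0.55, 0.30], [0.15, 0.95]]
(I − A)⁻¹ = adj(I−A) / det(I−A) ≈
  [   1.1518     0.6283]
  [   0.3141     1.9895]
x = (I − A)⁻¹ d = adj(I−A)·d / det(I−A), with det(I−A) = 0.4775:
  x_C = (0.55·425 + 0.30·550) / 0.4775 = 398.75 / 0.4775 ≈ 835.08
  x_T = (0.15·425 + 0.95·550) / 0.4775 = 586.25 / 0.4775 ≈ 1227.75

x_C = 835.08, x_T = 1227.75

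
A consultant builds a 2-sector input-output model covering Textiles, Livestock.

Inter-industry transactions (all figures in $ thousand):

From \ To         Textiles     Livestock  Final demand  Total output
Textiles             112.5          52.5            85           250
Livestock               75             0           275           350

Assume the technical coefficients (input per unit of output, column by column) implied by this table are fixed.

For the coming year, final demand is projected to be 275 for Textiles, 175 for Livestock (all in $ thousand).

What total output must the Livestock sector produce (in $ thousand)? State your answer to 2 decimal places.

x_L = 353.96

Technical coefficients a_ij = z_ij / X_j:
  a_TT = 112.5/250 = 0.45, a_LT = 75/250 = 0.30
  a_TL = 52.5/350 = 0.15, a_LL = 0/350 = 0.00
I − A =
  [   0.55    -0.15]
  [  -0.30     1.00]
det(I−A) = (0.55)(1.00) − (-0.15)(-0.30) = 0.5050
adj(I−A) = [[1.00, 0.15], [0.30, 0.55]]
(I − A)⁻¹ = adj(I−A) / det(I−A) ≈
  [   1.9802     0.2970]
  [   0.5941     1.0891]
x = (I − A)⁻¹ d = adj(I−A)·d / det(I−A), with det(I−A) = 0.5050:
  x_T = (1.00·275 + 0.15·175) / 0.5050 = 301.25 / 0.5050 ≈ 596.53
  x_L = (0.30·275 + 0.55·175) / 0.5050 = 178.75 / 0.5050 ≈ 353.96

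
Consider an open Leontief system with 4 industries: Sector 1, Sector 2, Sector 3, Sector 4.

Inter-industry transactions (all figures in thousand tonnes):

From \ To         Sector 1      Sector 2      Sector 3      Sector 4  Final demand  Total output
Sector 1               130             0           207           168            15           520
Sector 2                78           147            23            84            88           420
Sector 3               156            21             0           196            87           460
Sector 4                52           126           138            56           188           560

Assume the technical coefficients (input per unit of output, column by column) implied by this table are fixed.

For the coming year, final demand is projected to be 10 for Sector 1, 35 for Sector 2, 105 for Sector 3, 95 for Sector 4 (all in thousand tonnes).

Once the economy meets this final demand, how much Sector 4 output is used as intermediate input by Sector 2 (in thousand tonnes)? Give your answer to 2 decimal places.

Technical coefficients a_ij = z_ij / X_j:
  a_11 = 130/520 = 0.25, a_21 = 78/520 = 0.15, a_31 = 156/520 = 0.30, a_41 = 52/520 = 0.10
  a_12 = 0/420 = 0.00, a_22 = 147/420 = 0.35, a_32 = 21/420 = 0.05, a_42 = 126/420 = 0.30
  a_13 = 207/460 = 0.45, a_23 = 23/460 = 0.05, a_33 = 0/460 = 0.00, a_43 = 138/460 = 0.30
  a_14 = 168/560 = 0.30, a_24 = 84/560 = 0.15, a_34 = 196/560 = 0.35, a_44 = 56/560 = 0.10
I − A =
  [   0.75     0.00    -0.45    -0.30]
  [  -0.15     0.65    -0.05    -0.15]
  [  -0.30    -0.05     1.00    -0.35]
  [  -0.10    -0.30    -0.30     0.90]
Compute the cofactors C_ij = (−1)^(i+j)·(3×3 minor ij) of I−A; the adjugate is their transpose:
adj(I−A) = Cᵀ =
  [ 0.4620   0.1620   0.3060   0.3000]
  [ 0.1630   0.4020   0.1470   0.1785]
  [ 0.2080   0.1380   0.3720   0.2370]
  [ 0.1750   0.1980   0.2070   0.3945]
det(I−A) = Σ_j (I−A)_1j·C_1j = (0.75)(0.4620) + (0.00)(0.1630) + (-0.45)(0.2080) + (-0.30)(0.1750) = 0.2004
(I − A)⁻¹ = adj(I−A) / det(I−A) ≈
  [   2.3054     0.8084     1.5269     1.4970]
  [   0.8134     2.0060     0.7335     0.8907]
  [   1.0379     0.6886     1.8563     1.1826]
  [   0.8733     0.9880     1.0329     1.9686]
First solve x = (I − A)⁻¹ d = adj(I−A)·d / det(I−A); in particular x_2 = (0.1630·10 + 0.4020·35 + 0.1470·105 + 0.1785·95) / 0.2004 = 48.0925 / 0.2004 ≈ 239.9825.
Intermediate flow from 4 to 2: z_42 = a_42 · x_2 = 0.30 × 48.0925 / 0.2004 = 14.42775 / 0.2004 ≈ 71.99.

z_42 = 71.99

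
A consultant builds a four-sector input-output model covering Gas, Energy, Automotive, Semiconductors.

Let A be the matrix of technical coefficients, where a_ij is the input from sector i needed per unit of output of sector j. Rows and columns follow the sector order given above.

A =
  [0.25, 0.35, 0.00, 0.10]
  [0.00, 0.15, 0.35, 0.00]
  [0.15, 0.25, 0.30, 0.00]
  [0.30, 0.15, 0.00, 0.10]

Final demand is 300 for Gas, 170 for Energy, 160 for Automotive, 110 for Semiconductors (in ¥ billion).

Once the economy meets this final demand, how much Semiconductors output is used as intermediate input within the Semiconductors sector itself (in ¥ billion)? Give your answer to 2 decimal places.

I − A =
  [   0.75    -0.35     0.00    -0.10]
  [   0.00     0.85    -0.35     0.00]
  [  -0.15    -0.25     0.70     0.00]
  [  -0.30    -0.15     0.00     0.90]
Compute the cofactors C_ij = (−1)^(i+j)·(3×3 minor ij) of I−A; the adjugate is their transpose:
adj(I−A) = Cᵀ =
  [ 0.456750   0.231000   0.115500   0.050750]
  [ 0.047250   0.451500   0.225750   0.005250]
  [ 0.114750   0.210750   0.548250   0.012750]
  [ 0.160125   0.152250   0.076125   0.362250]
det(I−A) = Σ_j (I−A)_1j·C_1j = (0.75)(0.456750) + (-0.35)(0.047250) + (0.00)(0.114750) + (-0.10)(0.160125) = 0.3100125
(I − A)⁻¹ = adj(I−A) / det(I−A) ≈
  [   1.4733     0.7451     0.3726     0.1637]
  [   0.1524     1.4564     0.7282     0.0169]
  [   0.3701     0.6798     1.7685     0.0411]
  [   0.5165     0.4911     0.2456     1.1685]
First solve x = (I − A)⁻¹ d = adj(I−A)·d / det(I−A); in particular x_4 = (0.160125·300 + 0.152250·170 + 0.076125·160 + 0.362250·110) / 0.3100125 = 125.9475 / 0.3100125 ≈ 406.2659.
Intermediate flow from 4 to 4: z_44 = a_44 · x_4 = 0.10 × 125.9475 / 0.3100125 = 12.59475 / 0.3100125 ≈ 40.63.

z_44 = 40.63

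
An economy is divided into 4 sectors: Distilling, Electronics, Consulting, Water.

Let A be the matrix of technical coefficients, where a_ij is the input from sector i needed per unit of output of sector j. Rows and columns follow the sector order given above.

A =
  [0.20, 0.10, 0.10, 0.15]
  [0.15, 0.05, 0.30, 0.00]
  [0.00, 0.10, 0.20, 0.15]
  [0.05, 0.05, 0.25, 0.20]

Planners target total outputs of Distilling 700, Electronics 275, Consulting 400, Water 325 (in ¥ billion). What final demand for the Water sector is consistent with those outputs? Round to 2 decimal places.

d_4 = 111.25

I − A =
  [   0.80    -0.10    -0.10    -0.15]
  [  -0.15     0.95    -0.30     0.00]
  [   0.00    -0.10     0.80    -0.15]
  [  -0.05    -0.05    -0.25     0.80]
d = (I − A) x:
  d_1 = (+0.80)·700 + (-0.10)·275 + (-0.10)·400 + (-0.15)·325 = 443.75
  d_2 = (-0.15)·700 + (+0.95)·275 + (-0.30)·400 + (+0.00)·325 = 36.25
  d_3 = (+0.00)·700 + (-0.10)·275 + (+0.80)·400 + (-0.15)·325 = 243.75
  d_4 = (-0.05)·700 + (-0.05)·275 + (-0.25)·400 + (+0.80)·325 = 111.25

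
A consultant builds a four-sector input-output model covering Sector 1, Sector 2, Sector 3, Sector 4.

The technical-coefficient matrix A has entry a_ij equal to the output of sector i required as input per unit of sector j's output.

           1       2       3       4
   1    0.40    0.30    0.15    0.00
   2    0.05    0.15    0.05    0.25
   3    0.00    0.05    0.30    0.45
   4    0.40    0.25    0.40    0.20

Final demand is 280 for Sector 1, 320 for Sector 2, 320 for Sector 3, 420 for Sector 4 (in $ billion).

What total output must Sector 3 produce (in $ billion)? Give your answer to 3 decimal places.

I − A =
  [   0.60    -0.30    -0.15     0.00]
  [  -0.05     0.85    -0.05    -0.25]
  [   0.00    -0.05     0.70    -0.45]
  [  -0.40    -0.25    -0.40     0.80]
Compute the cofactors C_ij = (−1)^(i+j)·(3×3 minor ij) of I−A; the adjugate is their transpose:
adj(I−A) = Cᵀ =
  [ 0.266625   0.136875   0.134625   0.118500]
  [ 0.098000   0.201000   0.105000   0.121875]
  [ 0.165625   0.145500   0.328500   0.230250]
  [ 0.246750   0.204000   0.264375   0.344625]
det(I−A) = Σ_j (I−A)_1j·C_1j = (0.60)(0.266625) + (-0.30)(0.098000) + (-0.15)(0.165625) + (0.00)(0.246750) = 0.10573125
(I − A)⁻¹ = adj(I−A) / det(I−A) ≈
  [   2.5217     1.2946     1.2733     1.1208]
  [   0.9269     1.9010     0.9931     1.1527]
  [   1.5665     1.3761     3.1069     2.1777]
  [   2.3337     1.9294     2.5004     3.2594]
x = (I − A)⁻¹ d = adj(I−A)·d / det(I−A), with det(I−A) = 0.10573125:
  x_1 = (0.266625·280 + 0.136875·320 + 0.134625·320 + 0.118500·420) / 0.10573125 = 211.305 / 0.10573125 ≈ 1998.510
  x_2 = (0.098000·280 + 0.201000·320 + 0.105000·320 + 0.121875·420) / 0.10573125 = 176.5475 / 0.10573125 ≈ 1669.776
  x_3 = (0.165625·280 + 0.145500·320 + 0.328500·320 + 0.230250·420) / 0.10573125 = 294.76 / 0.10573125 ≈ 2787.823
  x_4 = (0.246750·280 + 0.204000·320 + 0.264375·320 + 0.344625·420) / 0.10573125 = 363.7125 / 0.10573125 ≈ 3439.972

x_3 = 2787.823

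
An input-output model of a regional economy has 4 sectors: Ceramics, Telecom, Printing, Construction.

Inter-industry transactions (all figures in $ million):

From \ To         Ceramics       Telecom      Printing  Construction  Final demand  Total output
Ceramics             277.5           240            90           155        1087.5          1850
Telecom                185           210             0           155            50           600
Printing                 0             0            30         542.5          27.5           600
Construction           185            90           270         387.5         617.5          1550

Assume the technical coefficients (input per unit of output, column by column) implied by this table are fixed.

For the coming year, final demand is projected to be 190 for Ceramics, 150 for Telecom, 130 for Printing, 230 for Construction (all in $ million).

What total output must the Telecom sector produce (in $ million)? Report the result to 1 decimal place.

x_2 = 428.8

Technical coefficients a_ij = z_ij / X_j:
  a_11 = 277.5/1850 = 0.15, a_21 = 185/1850 = 0.10, a_31 = 0/1850 = 0.00, a_41 = 185/1850 = 0.10
  a_12 = 240/600 = 0.40, a_22 = 210/600 = 0.35, a_32 = 0/600 = 0.00, a_42 = 90/600 = 0.15
  a_13 = 90/600 = 0.15, a_23 = 0/600 = 0.00, a_33 = 30/600 = 0.05, a_43 = 270/600 = 0.45
  a_14 = 155/1550 = 0.10, a_24 = 155/1550 = 0.10, a_34 = 542.5/1550 = 0.35, a_44 = 387.5/1550 = 0.25
I − A =
  [   0.85    -0.40    -0.15    -0.10]
  [  -0.10     0.65     0.00    -0.10]
  [   0.00     0.00     0.95    -0.35]
  [  -0.10    -0.15    -0.45     0.75]
Compute the cofactors C_ij = (−1)^(i+j)·(3×3 minor ij) of I−A; the adjugate is their transpose:
adj(I−A) = Cᵀ =
  [ 0.346500   0.244125   0.118125   0.133875]
  [ 0.065000   0.457000   0.055500   0.095500]
  [ 0.028000   0.058625   0.359625   0.179375]
  [ 0.076000   0.159125   0.242625   0.486875]
det(I−A) = Σ_j (I−A)_1j·C_1j = (0.85)(0.346500) + (-0.40)(0.065000) + (-0.15)(0.028000) + (-0.10)(0.076000) = 0.256725
(I − A)⁻¹ = adj(I−A) / det(I−A) ≈
  [   1.3497     0.9509     0.4601     0.5215]
  [   0.2532     1.7801     0.2162     0.3720]
  [   0.1091     0.2284     1.4008     0.6987]
  [   0.2960     0.6198     0.9451     1.8965]
x = (I − A)⁻¹ d = adj(I−A)·d / det(I−A), with det(I−A) = 0.256725:
  x_1 = (0.346500·190 + 0.244125·150 + 0.118125·130 + 0.133875·230) / 0.256725 = 148.60125 / 0.256725 ≈ 578.8
  x_2 = (0.065000·190 + 0.457000·150 + 0.055500·130 + 0.095500·230) / 0.256725 = 110.08 / 0.256725 ≈ 428.8
  x_3 = (0.028000·190 + 0.058625·150 + 0.359625·130 + 0.179375·230) / 0.256725 = 102.12125 / 0.256725 ≈ 397.8
  x_4 = (0.076000·190 + 0.159125·150 + 0.242625·130 + 0.486875·230) / 0.256725 = 181.83125 / 0.256725 ≈ 708.3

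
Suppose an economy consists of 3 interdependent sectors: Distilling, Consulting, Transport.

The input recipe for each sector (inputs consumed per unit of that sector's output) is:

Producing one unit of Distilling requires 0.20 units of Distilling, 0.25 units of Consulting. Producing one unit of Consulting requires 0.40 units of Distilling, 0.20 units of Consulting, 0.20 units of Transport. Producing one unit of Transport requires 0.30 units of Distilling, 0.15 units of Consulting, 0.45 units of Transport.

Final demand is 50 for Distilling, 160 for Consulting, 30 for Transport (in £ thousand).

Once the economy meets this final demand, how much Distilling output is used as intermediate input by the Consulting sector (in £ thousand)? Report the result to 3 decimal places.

I − A =
  [   0.80    -0.40    -0.30]
  [  -0.25     0.80    -0.15]
  [   0.00    -0.20     0.55]
Cofactors of I−A, C_ij = (−1)^(i+j)·(minor ij) (rows/columns in the sector order above):
  C_11 = (0.80)(0.55) − (-0.15)(-0.20) = 0.4100
  C_12 = −[(-0.25)(0.55) − (-0.15)(0.00)] = 0.1375
  C_13 = (-0.25)(-0.20) − (0.80)(0.00) = 0.0500
  C_21 = −[(-0.40)(0.55) − (-0.30)(-0.20)] = 0.2800
  C_22 = (0.80)(0.55) − (-0.30)(0.00) = 0.4400
  C_23 = −[(0.80)(-0.20) − (-0.40)(0.00)] = 0.1600
  C_31 = (-0.40)(-0.15) − (-0.30)(0.80) = 0.3000
  C_32 = −[(0.80)(-0.15) − (-0.30)(-0.25)] = 0.1950
  C_33 = (0.80)(0.80) − (-0.40)(-0.25) = 0.5400
det(I−A) = Σ_j (I−A)_1j·C_1j = (0.80)(0.4100) + (-0.40)(0.1375) + (-0.30)(0.0500) = 0.2580
adj(I−A) = Cᵀ =
  [ 0.4100   0.2800   0.3000]
  [ 0.1375   0.4400   0.1950]
  [ 0.0500   0.1600   0.5400]
(I − A)⁻¹ = adj(I−A) / det(I−A) ≈
  [   1.5891     1.0853     1.1628]
  [   0.5329     1.7054     0.7558]
  [   0.1938     0.6202     2.0930]
First solve x = (I − A)⁻¹ d = adj(I−A)·d / det(I−A); in particular x_C = (0.1375·50 + 0.4400·160 + 0.1950·30) / 0.2580 = 83.125 / 0.2580 ≈ 322.18992.
Intermediate flow from D to C: z_DC = a_DC · x_C = 0.40 × 83.125 / 0.2580 = 33.25 / 0.2580 ≈ 128.876.

z_DC = 128.876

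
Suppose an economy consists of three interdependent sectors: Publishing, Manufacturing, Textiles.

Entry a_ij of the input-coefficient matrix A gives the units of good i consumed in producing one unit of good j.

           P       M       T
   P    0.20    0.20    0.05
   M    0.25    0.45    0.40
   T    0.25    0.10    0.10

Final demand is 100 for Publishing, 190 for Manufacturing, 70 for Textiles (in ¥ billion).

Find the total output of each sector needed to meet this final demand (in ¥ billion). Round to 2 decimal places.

I − A =
  [   0.80    -0.20    -0.05]
  [  -0.25     0.55    -0.40]
  [  -0.25    -0.10     0.90]
Cofactors of I−A, C_ij = (−1)^(i+j)·(minor ij) (rows/columns in the sector order above):
  C_11 = (0.55)(0.90) − (-0.40)(-0.10) = 0.4550
  C_12 = −[(-0.25)(0.90) − (-0.40)(-0.25)] = 0.3250
  C_13 = (-0.25)(-0.10) − (0.55)(-0.25) = 0.1625
  C_21 = −[(-0.20)(0.90) − (-0.05)(-0.10)] = 0.1850
  C_22 = (0.80)(0.90) − (-0.05)(-0.25) = 0.7075
  C_23 = −[(0.80)(-0.10) − (-0.20)(-0.25)] = 0.1300
  C_31 = (-0.20)(-0.40) − (-0.05)(0.55) = 0.1075
  C_32 = −[(0.80)(-0.40) − (-0.05)(-0.25)] = 0.3325
  C_33 = (0.80)(0.55) − (-0.20)(-0.25) = 0.3900
det(I−A) = Σ_j (I−A)_1j·C_1j = (0.80)(0.4550) + (-0.20)(0.3250) + (-0.05)(0.1625) = 0.290875
adj(I−A) = Cᵀ =
  [ 0.4550   0.1850   0.1075]
  [ 0.3250   0.7075   0.3325]
  [ 0.1625   0.1300   0.3900]
(I − A)⁻¹ = adj(I−A) / det(I−A) ≈
  [   1.5642     0.6360     0.3696]
  [   1.1173     2.4323     1.1431]
  [   0.5587     0.4469     1.3408]
x = (I − A)⁻¹ d = adj(I−A)·d / det(I−A), with det(I−A) = 0.290875:
  x_P = (0.4550·100 + 0.1850·190 + 0.1075·70) / 0.290875 = 88.175 / 0.290875 ≈ 303.14
  x_M = (0.3250·100 + 0.7075·190 + 0.3325·70) / 0.290875 = 190.20 / 0.290875 ≈ 653.89
  x_T = (0.1625·100 + 0.1300·190 + 0.3900·70) / 0.290875 = 68.25 / 0.290875 ≈ 234.64

x_P = 303.14, x_M = 653.89, x_T = 234.64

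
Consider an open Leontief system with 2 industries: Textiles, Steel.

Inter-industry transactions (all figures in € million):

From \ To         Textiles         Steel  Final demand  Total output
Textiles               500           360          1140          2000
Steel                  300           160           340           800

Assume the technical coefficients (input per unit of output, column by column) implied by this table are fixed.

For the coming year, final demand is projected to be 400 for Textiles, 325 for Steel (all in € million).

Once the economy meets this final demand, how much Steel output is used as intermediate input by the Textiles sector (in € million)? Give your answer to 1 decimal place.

Technical coefficients a_ij = z_ij / X_j:
  a_TT = 500/2000 = 0.25, a_ST = 300/2000 = 0.15
  a_TS = 360/800 = 0.45, a_SS = 160/800 = 0.20
I − A =
  [   0.75    -0.45]
  [  -0.15     0.80]
det(I−A) = (0.75)(0.80) − (-0.45)(-0.15) = 0.5325
adj(I−A) = [[0.80, 0.45], [0.15, 0.75]]
(I − A)⁻¹ = adj(I−A) / det(I−A) ≈
  [   1.5023     0.8451]
  [   0.2817     1.4085]
First solve x = (I − A)⁻¹ d = adj(I−A)·d / det(I−A); in particular x_T = (0.80·400 + 0.45·325) / 0.5325 = 466.25 / 0.5325 ≈ 875.587.
Intermediate flow from S to T: z_ST = a_ST · x_T = 0.15 × 466.25 / 0.5325 = 69.9375 / 0.5325 ≈ 131.3.

z_ST = 131.3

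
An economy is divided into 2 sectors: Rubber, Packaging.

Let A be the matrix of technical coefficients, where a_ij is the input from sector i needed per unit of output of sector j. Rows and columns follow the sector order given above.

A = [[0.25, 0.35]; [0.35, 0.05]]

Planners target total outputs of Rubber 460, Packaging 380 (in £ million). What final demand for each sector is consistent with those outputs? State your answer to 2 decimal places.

d_R = 212.00, d_P = 200.00

I − A =
  [   0.75    -0.35]
  [  -0.35     0.95]
d = (I − A) x:
  d_R = (+0.75)·460 + (-0.35)·380 = 212.00
  d_P = (-0.35)·460 + (+0.95)·380 = 200.00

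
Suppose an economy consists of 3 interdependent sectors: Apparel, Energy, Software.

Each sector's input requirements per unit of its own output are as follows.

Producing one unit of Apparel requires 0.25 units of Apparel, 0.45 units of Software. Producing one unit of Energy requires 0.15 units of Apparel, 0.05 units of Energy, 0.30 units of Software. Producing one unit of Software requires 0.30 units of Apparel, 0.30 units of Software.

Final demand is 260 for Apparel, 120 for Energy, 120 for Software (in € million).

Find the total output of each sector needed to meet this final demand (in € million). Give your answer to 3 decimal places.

I − A =
  [   0.75    -0.15    -0.30]
  [   0.00     0.95     0.00]
  [  -0.45    -0.30     0.70]
Cofactors of I−A, C_ij = (−1)^(i+j)·(minor ij) (rows/columns in the sector order above):
  C_11 = (0.95)(0.70) − (0.00)(-0.30) = 0.6650
  C_12 = −[(0.00)(0.70) − (0.00)(-0.45)] = 0.0000
  C_13 = (0.00)(-0.30) − (0.95)(-0.45) = 0.4275
  C_21 = −[(-0.15)(0.70) − (-0.30)(-0.30)] = 0.1950
  C_22 = (0.75)(0.70) − (-0.30)(-0.45) = 0.3900
  C_23 = −[(0.75)(-0.30) − (-0.15)(-0.45)] = 0.2925
  C_31 = (-0.15)(0.00) − (-0.30)(0.95) = 0.2850
  C_32 = −[(0.75)(0.00) − (-0.30)(0.00)] = 0.0000
  C_33 = (0.75)(0.95) − (-0.15)(0.00) = 0.7125
det(I−A) = Σ_j (I−A)_1j·C_1j = (0.75)(0.6650) + (-0.15)(0.0000) + (-0.30)(0.4275) = 0.3705
adj(I−A) = Cᵀ =
  [ 0.6650   0.1950   0.2850]
  [ 0.0000   0.3900   0.0000]
  [ 0.4275   0.2925   0.7125]
(I − A)⁻¹ = adj(I−A) / det(I−A) ≈
  [   1.7949     0.5263     0.7692]
  [   0.0000     1.0526     0.0000]
  [   1.1538     0.7895     1.9231]
x = (I − A)⁻¹ d = adj(I−A)·d / det(I−A), with det(I−A) = 0.3705:
  x_1 = (0.6650·260 + 0.1950·120 + 0.2850·120) / 0.3705 = 230.50 / 0.3705 ≈ 622.132
  x_2 = (0.0000·260 + 0.3900·120 + 0.0000·120) / 0.3705 = 46.80 / 0.3705 ≈ 126.316
  x_3 = (0.4275·260 + 0.2925·120 + 0.7125·120) / 0.3705 = 231.75 / 0.3705 ≈ 625.506

x_1 = 622.132, x_2 = 126.316, x_3 = 625.506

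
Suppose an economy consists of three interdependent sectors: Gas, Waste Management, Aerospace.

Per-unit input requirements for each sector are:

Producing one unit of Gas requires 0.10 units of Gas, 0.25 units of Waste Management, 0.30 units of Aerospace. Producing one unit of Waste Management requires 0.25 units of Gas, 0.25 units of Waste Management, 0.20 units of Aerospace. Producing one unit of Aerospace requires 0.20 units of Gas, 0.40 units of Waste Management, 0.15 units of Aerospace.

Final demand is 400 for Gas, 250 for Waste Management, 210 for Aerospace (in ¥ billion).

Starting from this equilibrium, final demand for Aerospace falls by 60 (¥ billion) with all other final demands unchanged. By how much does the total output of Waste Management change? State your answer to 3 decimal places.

I − A =
  [   0.90    -0.25    -0.20]
  [  -0.25     0.75    -0.40]
  [  -0.30    -0.20     0.85]
Cofactors of I−A, C_ij = (−1)^(i+j)·(minor ij) (rows/columns in the sector order above):
  C_11 = (0.75)(0.85) − (-0.40)(-0.20) = 0.5575
  C_12 = −[(-0.25)(0.85) − (-0.40)(-0.30)] = 0.3325
  C_13 = (-0.25)(-0.20) − (0.75)(-0.30) = 0.2750
  C_21 = −[(-0.25)(0.85) − (-0.20)(-0.20)] = 0.2525
  C_22 = (0.90)(0.85) − (-0.20)(-0.30) = 0.7050
  C_23 = −[(0.90)(-0.20) − (-0.25)(-0.30)] = 0.2550
  C_31 = (-0.25)(-0.40) − (-0.20)(0.75) = 0.2500
  C_32 = −[(0.90)(-0.40) − (-0.20)(-0.25)] = 0.4100
  C_33 = (0.90)(0.75) − (-0.25)(-0.25) = 0.6125
det(I−A) = Σ_j (I−A)_1j·C_1j = (0.90)(0.5575) + (-0.25)(0.3325) + (-0.20)(0.2750) = 0.363625
adj(I−A) = Cᵀ =
  [ 0.5575   0.2525   0.2500]
  [ 0.3325   0.7050   0.4100]
  [ 0.2750   0.2550   0.6125]
(I − A)⁻¹ = adj(I−A) / det(I−A) ≈
  [   1.5332     0.6944     0.6875]
  [   0.9144     1.9388     1.1275]
  [   0.7563     0.7013     1.6844]
Δx = (I − A)⁻¹ Δd with Δd having -60 in the Aerospace component and 0 elsewhere.
So Δx_2 = L_23 · (-60), where L_23 = adj(I−A)_23 / det(I−A) = 0.4100 / 0.363625.
Δx_2 = 0.4100 × (-60) / 0.363625 = -24.60 / 0.363625 ≈ -67.652.

Δx_2 = -67.652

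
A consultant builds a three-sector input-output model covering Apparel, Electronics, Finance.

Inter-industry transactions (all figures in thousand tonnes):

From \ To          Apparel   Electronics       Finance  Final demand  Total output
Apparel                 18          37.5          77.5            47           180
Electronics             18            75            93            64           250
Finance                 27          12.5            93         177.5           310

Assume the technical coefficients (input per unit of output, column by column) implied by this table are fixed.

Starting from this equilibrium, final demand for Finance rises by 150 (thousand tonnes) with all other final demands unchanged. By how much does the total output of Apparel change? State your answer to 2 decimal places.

Δx_1 = 86.22

Technical coefficients a_ij = z_ij / X_j:
  a_11 = 18/180 = 0.10, a_21 = 18/180 = 0.10, a_31 = 27/180 = 0.15
  a_12 = 37.5/250 = 0.15, a_22 = 75/250 = 0.30, a_32 = 12.5/250 = 0.05
  a_13 = 77.5/310 = 0.25, a_23 = 93/310 = 0.30, a_33 = 93/310 = 0.30
I − A =
  [   0.90    -0.15    -0.25]
  [  -0.10     0.70    -0.30]
  [  -0.15    -0.05     0.70]
Cofactors of I−A, C_ij = (−1)^(i+j)·(minor ij) (rows/columns in the sector order above):
  C_11 = (0.70)(0.70) − (-0.30)(-0.05) = 0.4750
  C_12 = −[(-0.10)(0.70) − (-0.30)(-0.15)] = 0.1150
  C_13 = (-0.10)(-0.05) − (0.70)(-0.15) = 0.1100
  C_21 = −[(-0.15)(0.70) − (-0.25)(-0.05)] = 0.1175
  C_22 = (0.90)(0.70) − (-0.25)(-0.15) = 0.5925
  C_23 = −[(0.90)(-0.05) − (-0.15)(-0.15)] = 0.0675
  C_31 = (-0.15)(-0.30) − (-0.25)(0.70) = 0.2200
  C_32 = −[(0.90)(-0.30) − (-0.25)(-0.10)] = 0.2950
  C_33 = (0.90)(0.70) − (-0.15)(-0.10) = 0.6150
det(I−A) = Σ_j (I−A)_1j·C_1j = (0.90)(0.4750) + (-0.15)(0.1150) + (-0.25)(0.1100) = 0.38275
adj(I−A) = Cᵀ =
  [ 0.4750   0.1175   0.2200]
  [ 0.1150   0.5925   0.2950]
  [ 0.1100   0.0675   0.6150]
(I − A)⁻¹ = adj(I−A) / det(I−A) ≈
  [   1.2410     0.3070     0.5748]
  [   0.3005     1.5480     0.7707]
  [   0.2874     0.1764     1.6068]
Δx = (I − A)⁻¹ Δd with Δd having +150 in the Finance component and 0 elsewhere.
So Δx_1 = L_13 · (+150), where L_13 = adj(I−A)_13 / det(I−A) = 0.2200 / 0.38275.
Δx_1 = 0.2200 × (+150) / 0.38275 = 33.00 / 0.38275 ≈ 86.22.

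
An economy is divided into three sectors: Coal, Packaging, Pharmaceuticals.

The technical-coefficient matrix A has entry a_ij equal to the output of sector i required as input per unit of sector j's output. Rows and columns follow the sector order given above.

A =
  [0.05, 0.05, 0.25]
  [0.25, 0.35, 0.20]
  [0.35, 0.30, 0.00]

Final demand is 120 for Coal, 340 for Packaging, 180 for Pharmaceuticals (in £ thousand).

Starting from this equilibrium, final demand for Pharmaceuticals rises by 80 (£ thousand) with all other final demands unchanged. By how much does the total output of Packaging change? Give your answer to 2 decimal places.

I − A =
  [   0.95    -0.05    -0.25]
  [  -0.25     0.65    -0.20]
  [  -0.35    -0.30     1.00]
Cofactors of I−A, C_ij = (−1)^(i+j)·(minor ij) (rows/columns in the sector order above):
  C_11 = (0.65)(1.00) − (-0.20)(-0.30) = 0.5900
  C_12 = −[(-0.25)(1.00) − (-0.20)(-0.35)] = 0.3200
  C_13 = (-0.25)(-0.30) − (0.65)(-0.35) = 0.3025
  C_21 = −[(-0.05)(1.00) − (-0.25)(-0.30)] = 0.1250
  C_22 = (0.95)(1.00) − (-0.25)(-0.35) = 0.8625
  C_23 = −[(0.95)(-0.30) − (-0.05)(-0.35)] = 0.3025
  C_31 = (-0.05)(-0.20) − (-0.25)(0.65) = 0.1725
  C_32 = −[(0.95)(-0.20) − (-0.25)(-0.25)] = 0.2525
  C_33 = (0.95)(0.65) − (-0.05)(-0.25) = 0.6050
det(I−A) = Σ_j (I−A)_1j·C_1j = (0.95)(0.5900) + (-0.05)(0.3200) + (-0.25)(0.3025) = 0.468875
adj(I−A) = Cᵀ =
  [ 0.5900   0.1250   0.1725]
  [ 0.3200   0.8625   0.2525]
  [ 0.3025   0.3025   0.6050]
(I − A)⁻¹ = adj(I−A) / det(I−A) ≈
  [   1.2583     0.2666     0.3679]
  [   0.6825     1.8395     0.5385]
  [   0.6452     0.6452     1.2903]
Δx = (I − A)⁻¹ Δd with Δd having +80 in the Pharmaceuticals component and 0 elsewhere.
So Δx_2 = L_23 · (+80), where L_23 = adj(I−A)_23 / det(I−A) = 0.2525 / 0.468875.
Δx_2 = 0.2525 × (+80) / 0.468875 = 20.20 / 0.468875 ≈ 43.08.

Δx_2 = 43.08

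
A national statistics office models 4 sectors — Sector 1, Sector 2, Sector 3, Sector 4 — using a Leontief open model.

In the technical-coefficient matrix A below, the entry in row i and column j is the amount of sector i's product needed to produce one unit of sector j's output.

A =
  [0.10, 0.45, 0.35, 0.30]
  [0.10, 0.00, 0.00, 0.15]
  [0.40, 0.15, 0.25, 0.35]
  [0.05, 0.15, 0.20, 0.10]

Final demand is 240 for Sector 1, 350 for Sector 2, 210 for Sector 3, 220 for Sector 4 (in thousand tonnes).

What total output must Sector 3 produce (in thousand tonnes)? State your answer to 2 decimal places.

I − A =
  [   0.90    -0.45    -0.35    -0.30]
  [  -0.10     1.00     0.00    -0.15]
  [  -0.40    -0.15     0.75    -0.35]
  [  -0.05    -0.15    -0.20     0.90]
Compute the cofactors C_ij = (−1)^(i+j)·(3×3 minor ij) of I−A; the adjugate is their transpose:
adj(I−A) = Cᵀ =
  [ 0.583625   0.380625   0.380625   0.406000]
  [ 0.078125   0.377125   0.067125   0.115000]
  [ 0.388375   0.354375   0.726375   0.471000]
  [ 0.131750   0.162750   0.193750   0.496000]
det(I−A) = Σ_j (I−A)_1j·C_1j = (0.90)(0.583625) + (-0.45)(0.078125) + (-0.35)(0.388375) + (-0.30)(0.131750) = 0.31465
(I − A)⁻¹ = adj(I−A) / det(I−A) ≈
  [   1.8548     1.2097     1.2097     1.2903]
  [   0.2483     1.1986     0.2133     0.3655]
  [   1.2343     1.1263     2.3085     1.4969]
  [   0.4187     0.5172     0.6158     1.5764]
x = (I − A)⁻¹ d = adj(I−A)·d / det(I−A), with det(I−A) = 0.31465:
  x_1 = (0.583625·240 + 0.380625·350 + 0.380625·210 + 0.406000·220) / 0.31465 = 442.54 / 0.31465 ≈ 1406.45
  x_2 = (0.078125·240 + 0.377125·350 + 0.067125·210 + 0.115000·220) / 0.31465 = 190.14 / 0.31465 ≈ 604.29
  x_3 = (0.388375·240 + 0.354375·350 + 0.726375·210 + 0.471000·220) / 0.31465 = 473.40 / 0.31465 ≈ 1504.53
  x_4 = (0.131750·240 + 0.162750·350 + 0.193750·210 + 0.496000·220) / 0.31465 = 238.39 / 0.31465 ≈ 757.64

x_3 = 1504.53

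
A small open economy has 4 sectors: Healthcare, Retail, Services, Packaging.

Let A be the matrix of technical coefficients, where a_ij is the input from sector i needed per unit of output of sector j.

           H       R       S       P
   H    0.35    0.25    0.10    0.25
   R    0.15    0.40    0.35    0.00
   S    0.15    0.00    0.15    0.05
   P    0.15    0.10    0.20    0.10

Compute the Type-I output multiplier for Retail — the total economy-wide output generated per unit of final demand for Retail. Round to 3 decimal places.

I − A =
  [   0.65    -0.25    -0.10    -0.25]
  [  -0.15     0.60    -0.35     0.00]
  [  -0.15     0.00     0.85    -0.05]
  [  -0.15    -0.10    -0.20     0.90]
Compute the cofactors C_ij = (−1)^(i+j)·(3×3 minor ij) of I−A; the adjugate is their transpose:
adj(I−A) = Cᵀ =
  [ 0.451250   0.210500   0.171500   0.134875]
  [ 0.163125   0.437125   0.212625   0.057125]
  [ 0.086250   0.042625   0.291000   0.040125]
  [ 0.112500   0.093125   0.116875   0.277500]
det(I−A) = Σ_j (I−A)_1j·C_1j = (0.65)(0.451250) + (-0.25)(0.163125) + (-0.10)(0.086250) + (-0.25)(0.112500) = 0.21578125
(I − A)⁻¹ = adj(I−A) / det(I−A) ≈
  [   2.0912     0.9755     0.7948     0.6251]
  [   0.7560     2.0258     0.9854     0.2647]
  [   0.3997     0.1975     1.3486     0.1860]
  [   0.5214     0.4316     0.5416     1.2860]
The output multiplier for sector j is the column-j sum of the Leontief inverse (I − A)⁻¹ = adj(I−A) / det(I−A).
Column R of adj(I−A): (0.210500, 0.437125, 0.042625, 0.093125); det(I−A) = 0.21578125.
m_R = (0.210500 + 0.437125 + 0.042625 + 0.093125) / 0.21578125 = 0.783375 / 0.21578125 ≈ 3.630.

m_R = 3.630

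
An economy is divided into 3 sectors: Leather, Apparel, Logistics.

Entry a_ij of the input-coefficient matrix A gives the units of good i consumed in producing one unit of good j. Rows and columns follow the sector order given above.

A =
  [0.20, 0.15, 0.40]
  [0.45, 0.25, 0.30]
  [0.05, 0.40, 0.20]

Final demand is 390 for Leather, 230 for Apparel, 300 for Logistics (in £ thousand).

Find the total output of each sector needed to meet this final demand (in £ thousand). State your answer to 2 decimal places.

I − A =
  [   0.80    -0.15    -0.40]
  [  -0.45     0.75    -0.30]
  [  -0.05    -0.40     0.80]
Cofactors of I−A, C_ij = (−1)^(i+j)·(minor ij) (rows/columns in the sector order above):
  C_11 = (0.75)(0.80) − (-0.30)(-0.40) = 0.4800
  C_12 = −[(-0.45)(0.80) − (-0.30)(-0.05)] = 0.3750
  C_13 = (-0.45)(-0.40) − (0.75)(-0.05) = 0.2175
  C_21 = −[(-0.15)(0.80) − (-0.40)(-0.40)] = 0.2800
  C_22 = (0.80)(0.80) − (-0.40)(-0.05) = 0.6200
  C_23 = −[(0.80)(-0.40) − (-0.15)(-0.05)] = 0.3275
  C_31 = (-0.15)(-0.30) − (-0.40)(0.75) = 0.3450
  C_32 = −[(0.80)(-0.30) − (-0.40)(-0.45)] = 0.4200
  C_33 = (0.80)(0.75) − (-0.15)(-0.45) = 0.5325
det(I−A) = Σ_j (I−A)_1j·C_1j = (0.80)(0.4800) + (-0.15)(0.3750) + (-0.40)(0.2175) = 0.24075
adj(I−A) = Cᵀ =
  [ 0.4800   0.2800   0.3450]
  [ 0.3750   0.6200   0.4200]
  [ 0.2175   0.3275   0.5325]
(I − A)⁻¹ = adj(I−A) / det(I−A) ≈
  [   1.9938     1.1630     1.4330]
  [   1.5576     2.5753     1.7445]
  [   0.9034     1.3603     2.2118]
x = (I − A)⁻¹ d = adj(I−A)·d / det(I−A), with det(I−A) = 0.24075:
  x_1 = (0.4800·390 + 0.2800·230 + 0.3450·300) / 0.24075 = 355.10 / 0.24075 ≈ 1474.97
  x_2 = (0.3750·390 + 0.6200·230 + 0.4200·300) / 0.24075 = 414.85 / 0.24075 ≈ 1723.16
  x_3 = (0.2175·390 + 0.3275·230 + 0.5325·300) / 0.24075 = 319.90 / 0.24075 ≈ 1328.76

x_1 = 1474.97, x_2 = 1723.16, x_3 = 1328.76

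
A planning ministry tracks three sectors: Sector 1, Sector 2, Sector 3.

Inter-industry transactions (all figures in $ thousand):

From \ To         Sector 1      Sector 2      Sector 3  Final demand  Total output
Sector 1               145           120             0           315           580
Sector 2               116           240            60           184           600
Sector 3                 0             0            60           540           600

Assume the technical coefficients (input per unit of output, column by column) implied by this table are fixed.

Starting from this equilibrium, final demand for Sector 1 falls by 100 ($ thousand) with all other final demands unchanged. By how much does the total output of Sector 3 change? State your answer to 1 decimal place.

Δx_3 = 0.0

Technical coefficients a_ij = z_ij / X_j:
  a_11 = 145/580 = 0.25, a_21 = 116/580 = 0.20, a_31 = 0/580 = 0.00
  a_12 = 120/600 = 0.20, a_22 = 240/600 = 0.40, a_32 = 0/600 = 0.00
  a_13 = 0/600 = 0.00, a_23 = 60/600 = 0.10, a_33 = 60/600 = 0.10
I − A =
  [   0.75    -0.20     0.00]
  [  -0.20     0.60    -0.10]
  [   0.00     0.00     0.90]
Cofactors of I−A, C_ij = (−1)^(i+j)·(minor ij) (rows/columns in the sector order above):
  C_11 = (0.60)(0.90) − (-0.10)(0.00) = 0.5400
  C_12 = −[(-0.20)(0.90) − (-0.10)(0.00)] = 0.1800
  C_13 = (-0.20)(0.00) − (0.60)(0.00) = 0.0000
  C_21 = −[(-0.20)(0.90) − (0.00)(0.00)] = 0.1800
  C_22 = (0.75)(0.90) − (0.00)(0.00) = 0.6750
  C_23 = −[(0.75)(0.00) − (-0.20)(0.00)] = 0.0000
  C_31 = (-0.20)(-0.10) − (0.00)(0.60) = 0.0200
  C_32 = −[(0.75)(-0.10) − (0.00)(-0.20)] = 0.0750
  C_33 = (0.75)(0.60) − (-0.20)(-0.20) = 0.4100
det(I−A) = Σ_j (I−A)_1j·C_1j = (0.75)(0.5400) + (-0.20)(0.1800) + (0.00)(0.0000) = 0.3690
adj(I−A) = Cᵀ =
  [ 0.5400   0.1800   0.0200]
  [ 0.1800   0.6750   0.0750]
  [ 0.0000   0.0000   0.4100]
(I − A)⁻¹ = adj(I−A) / det(I−A) ≈
  [   1.4634     0.4878     0.0542]
  [   0.4878     1.8293     0.2033]
  [   0.0000     0.0000     1.1111]
Δx = (I − A)⁻¹ Δd with Δd having -100 in the Sector 1 component and 0 elsewhere.
So Δx_3 = L_31 · (-100), where L_31 = adj(I−A)_31 / det(I−A) = 0.0000 / 0.3690.
Δx_3 = 0.0000 × (-100) / 0.3690 = 0.00 / 0.3690 = 0.0.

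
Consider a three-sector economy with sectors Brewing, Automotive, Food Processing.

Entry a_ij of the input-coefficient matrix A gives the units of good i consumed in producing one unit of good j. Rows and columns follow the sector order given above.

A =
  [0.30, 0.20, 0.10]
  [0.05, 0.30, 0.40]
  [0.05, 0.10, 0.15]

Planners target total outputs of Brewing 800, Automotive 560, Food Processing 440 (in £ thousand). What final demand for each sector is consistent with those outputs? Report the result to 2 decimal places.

I − A =
  [   0.70    -0.20    -0.10]
  [  -0.05     0.70    -0.40]
  [  -0.05    -0.10     0.85]
d = (I − A) x:
  d_B = (+0.70)·800 + (-0.20)·560 + (-0.10)·440 = 404.00
  d_A = (-0.05)·800 + (+0.70)·560 + (-0.40)·440 = 176.00
  d_F = (-0.05)·800 + (-0.10)·560 + (+0.85)·440 = 278.00

d_B = 404.00, d_A = 176.00, d_F = 278.00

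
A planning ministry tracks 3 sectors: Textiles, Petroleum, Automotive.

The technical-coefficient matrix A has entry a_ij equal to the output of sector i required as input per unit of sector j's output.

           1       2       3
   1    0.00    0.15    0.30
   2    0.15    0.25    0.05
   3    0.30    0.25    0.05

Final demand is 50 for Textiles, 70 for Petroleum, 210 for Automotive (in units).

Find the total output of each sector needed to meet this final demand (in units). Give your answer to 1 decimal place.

x_1 = 165.7, x_2 = 147.3, x_3 = 312.2

I − A =
  [   1.00    -0.15    -0.30]
  [  -0.15     0.75    -0.05]
  [  -0.30    -0.25     0.95]
Cofactors of I−A, C_ij = (−1)^(i+j)·(minor ij) (rows/columns in the sector order above):
  C_11 = (0.75)(0.95) − (-0.05)(-0.25) = 0.7000
  C_12 = −[(-0.15)(0.95) − (-0.05)(-0.30)] = 0.1575
  C_13 = (-0.15)(-0.25) − (0.75)(-0.30) = 0.2625
  C_21 = −[(-0.15)(0.95) − (-0.30)(-0.25)] = 0.2175
  C_22 = (1.00)(0.95) − (-0.30)(-0.30) = 0.8600
  C_23 = −[(1.00)(-0.25) − (-0.15)(-0.30)] = 0.2950
  C_31 = (-0.15)(-0.05) − (-0.30)(0.75) = 0.2325
  C_32 = −[(1.00)(-0.05) − (-0.30)(-0.15)] = 0.0950
  C_33 = (1.00)(0.75) − (-0.15)(-0.15) = 0.7275
det(I−A) = Σ_j (I−A)_1j·C_1j = (1.00)(0.7000) + (-0.15)(0.1575) + (-0.30)(0.2625) = 0.597625
adj(I−A) = Cᵀ =
  [ 0.7000   0.2175   0.2325]
  [ 0.1575   0.8600   0.0950]
  [ 0.2625   0.2950   0.7275]
(I − A)⁻¹ = adj(I−A) / det(I−A) ≈
  [   1.1713     0.3639     0.3890]
  [   0.2635     1.4390     0.1590]
  [   0.4392     0.4936     1.2173]
x = (I − A)⁻¹ d = adj(I−A)·d / det(I−A), with det(I−A) = 0.597625:
  x_1 = (0.7000·50 + 0.2175·70 + 0.2325·210) / 0.597625 = 99.05 / 0.597625 ≈ 165.7
  x_2 = (0.1575·50 + 0.8600·70 + 0.0950·210) / 0.597625 = 88.025 / 0.597625 ≈ 147.3
  x_3 = (0.2625·50 + 0.2950·70 + 0.7275·210) / 0.597625 = 186.55 / 0.597625 ≈ 312.2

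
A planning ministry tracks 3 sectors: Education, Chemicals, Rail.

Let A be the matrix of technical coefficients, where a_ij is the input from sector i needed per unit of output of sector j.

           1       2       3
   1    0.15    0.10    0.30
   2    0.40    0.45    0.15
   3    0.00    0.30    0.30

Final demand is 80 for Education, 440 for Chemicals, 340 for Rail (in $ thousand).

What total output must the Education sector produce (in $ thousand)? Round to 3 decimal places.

x_1 = 705.778

I − A =
  [   0.85    -0.10    -0.30]
  [  -0.40     0.55    -0.15]
  [   0.00    -0.30     0.70]
Cofactors of I−A, C_ij = (−1)^(i+j)·(minor ij) (rows/columns in the sector order above):
  C_11 = (0.55)(0.70) − (-0.15)(-0.30) = 0.3400
  C_12 = −[(-0.40)(0.70) − (-0.15)(0.00)] = 0.2800
  C_13 = (-0.40)(-0.30) − (0.55)(0.00) = 0.1200
  C_21 = −[(-0.10)(0.70) − (-0.30)(-0.30)] = 0.1600
  C_22 = (0.85)(0.70) − (-0.30)(0.00) = 0.5950
  C_23 = −[(0.85)(-0.30) − (-0.10)(0.00)] = 0.2550
  C_31 = (-0.10)(-0.15) − (-0.30)(0.55) = 0.1800
  C_32 = −[(0.85)(-0.15) − (-0.30)(-0.40)] = 0.2475
  C_33 = (0.85)(0.55) − (-0.10)(-0.40) = 0.4275
det(I−A) = Σ_j (I−A)_1j·C_1j = (0.85)(0.3400) + (-0.10)(0.2800) + (-0.30)(0.1200) = 0.2250
adj(I−A) = Cᵀ =
  [ 0.3400   0.1600   0.1800]
  [ 0.2800   0.5950   0.2475]
  [ 0.1200   0.2550   0.4275]
(I − A)⁻¹ = adj(I−A) / det(I−A) ≈
  [   1.5111     0.7111     0.8000]
  [   1.2444     2.6444     1.1000]
  [   0.5333     1.1333     1.9000]
x = (I − A)⁻¹ d = adj(I−A)·d / det(I−A), with det(I−A) = 0.2250:
  x_1 = (0.3400·80 + 0.1600·440 + 0.1800·340) / 0.2250 = 158.80 / 0.2250 ≈ 705.778
  x_2 = (0.2800·80 + 0.5950·440 + 0.2475·340) / 0.2250 = 368.35 / 0.2250 ≈ 1637.111
  x_3 = (0.1200·80 + 0.2550·440 + 0.4275·340) / 0.2250 = 267.15 / 0.2250 ≈ 1187.333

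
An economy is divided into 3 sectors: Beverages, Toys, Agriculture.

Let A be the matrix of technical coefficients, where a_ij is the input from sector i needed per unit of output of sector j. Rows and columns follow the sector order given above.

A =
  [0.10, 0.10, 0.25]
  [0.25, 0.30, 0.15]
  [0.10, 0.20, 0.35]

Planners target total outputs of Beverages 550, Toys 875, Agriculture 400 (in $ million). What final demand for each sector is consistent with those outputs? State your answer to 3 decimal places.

d_1 = 307.500, d_2 = 415.000, d_3 = 30.000

I − A =
  [   0.90    -0.10    -0.25]
  [  -0.25     0.70    -0.15]
  [  -0.10    -0.20     0.65]
d = (I − A) x:
  d_1 = (+0.90)·550 + (-0.10)·875 + (-0.25)·400 = 307.500
  d_2 = (-0.25)·550 + (+0.70)·875 + (-0.15)·400 = 415.000
  d_3 = (-0.10)·550 + (-0.20)·875 + (+0.65)·400 = 30.000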